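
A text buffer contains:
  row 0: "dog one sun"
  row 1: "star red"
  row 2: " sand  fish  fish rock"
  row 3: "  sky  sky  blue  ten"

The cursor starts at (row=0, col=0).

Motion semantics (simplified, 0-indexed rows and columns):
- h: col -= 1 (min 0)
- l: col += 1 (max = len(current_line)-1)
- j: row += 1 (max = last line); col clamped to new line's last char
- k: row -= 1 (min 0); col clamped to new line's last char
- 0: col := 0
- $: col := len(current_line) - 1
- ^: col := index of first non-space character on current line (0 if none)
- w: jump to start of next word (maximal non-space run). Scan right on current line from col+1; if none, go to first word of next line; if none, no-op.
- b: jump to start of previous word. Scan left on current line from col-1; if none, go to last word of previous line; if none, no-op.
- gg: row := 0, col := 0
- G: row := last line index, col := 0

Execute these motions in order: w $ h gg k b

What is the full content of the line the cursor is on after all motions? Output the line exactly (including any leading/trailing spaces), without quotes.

Answer: dog one sun

Derivation:
After 1 (w): row=0 col=4 char='o'
After 2 ($): row=0 col=10 char='n'
After 3 (h): row=0 col=9 char='u'
After 4 (gg): row=0 col=0 char='d'
After 5 (k): row=0 col=0 char='d'
After 6 (b): row=0 col=0 char='d'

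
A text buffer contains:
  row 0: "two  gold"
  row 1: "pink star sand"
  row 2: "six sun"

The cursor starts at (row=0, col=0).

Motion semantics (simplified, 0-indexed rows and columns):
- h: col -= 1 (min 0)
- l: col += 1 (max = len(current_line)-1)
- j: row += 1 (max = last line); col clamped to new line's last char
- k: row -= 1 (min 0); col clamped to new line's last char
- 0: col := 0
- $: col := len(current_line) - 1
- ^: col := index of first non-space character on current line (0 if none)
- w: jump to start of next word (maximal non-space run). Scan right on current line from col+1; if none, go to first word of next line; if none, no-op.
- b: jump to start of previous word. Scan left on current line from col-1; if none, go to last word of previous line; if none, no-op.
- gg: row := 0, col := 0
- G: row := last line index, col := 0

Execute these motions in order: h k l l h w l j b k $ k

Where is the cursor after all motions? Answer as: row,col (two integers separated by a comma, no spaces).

Answer: 0,8

Derivation:
After 1 (h): row=0 col=0 char='t'
After 2 (k): row=0 col=0 char='t'
After 3 (l): row=0 col=1 char='w'
After 4 (l): row=0 col=2 char='o'
After 5 (h): row=0 col=1 char='w'
After 6 (w): row=0 col=5 char='g'
After 7 (l): row=0 col=6 char='o'
After 8 (j): row=1 col=6 char='t'
After 9 (b): row=1 col=5 char='s'
After 10 (k): row=0 col=5 char='g'
After 11 ($): row=0 col=8 char='d'
After 12 (k): row=0 col=8 char='d'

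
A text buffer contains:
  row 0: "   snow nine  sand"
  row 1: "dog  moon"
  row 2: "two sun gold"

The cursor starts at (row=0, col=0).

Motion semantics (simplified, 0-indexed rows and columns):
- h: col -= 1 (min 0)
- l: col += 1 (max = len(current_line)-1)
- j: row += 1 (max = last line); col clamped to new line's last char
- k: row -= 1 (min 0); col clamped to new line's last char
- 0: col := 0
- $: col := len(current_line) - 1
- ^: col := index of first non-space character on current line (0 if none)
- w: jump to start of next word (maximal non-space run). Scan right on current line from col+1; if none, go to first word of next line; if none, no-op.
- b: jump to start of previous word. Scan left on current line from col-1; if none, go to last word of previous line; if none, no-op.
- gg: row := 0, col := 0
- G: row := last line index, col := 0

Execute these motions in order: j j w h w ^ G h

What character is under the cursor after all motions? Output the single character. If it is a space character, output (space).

Answer: t

Derivation:
After 1 (j): row=1 col=0 char='d'
After 2 (j): row=2 col=0 char='t'
After 3 (w): row=2 col=4 char='s'
After 4 (h): row=2 col=3 char='_'
After 5 (w): row=2 col=4 char='s'
After 6 (^): row=2 col=0 char='t'
After 7 (G): row=2 col=0 char='t'
After 8 (h): row=2 col=0 char='t'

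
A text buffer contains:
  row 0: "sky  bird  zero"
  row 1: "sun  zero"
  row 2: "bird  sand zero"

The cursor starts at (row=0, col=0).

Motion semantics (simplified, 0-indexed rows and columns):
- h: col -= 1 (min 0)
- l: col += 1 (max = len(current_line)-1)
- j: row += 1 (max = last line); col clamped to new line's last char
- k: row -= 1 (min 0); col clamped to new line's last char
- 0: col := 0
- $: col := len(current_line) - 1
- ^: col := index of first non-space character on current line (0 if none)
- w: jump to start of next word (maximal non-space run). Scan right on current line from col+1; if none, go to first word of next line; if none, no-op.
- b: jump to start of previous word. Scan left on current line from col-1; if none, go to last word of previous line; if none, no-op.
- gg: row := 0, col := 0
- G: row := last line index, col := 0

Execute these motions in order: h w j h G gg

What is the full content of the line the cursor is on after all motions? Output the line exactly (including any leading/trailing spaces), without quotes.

Answer: sky  bird  zero

Derivation:
After 1 (h): row=0 col=0 char='s'
After 2 (w): row=0 col=5 char='b'
After 3 (j): row=1 col=5 char='z'
After 4 (h): row=1 col=4 char='_'
After 5 (G): row=2 col=0 char='b'
After 6 (gg): row=0 col=0 char='s'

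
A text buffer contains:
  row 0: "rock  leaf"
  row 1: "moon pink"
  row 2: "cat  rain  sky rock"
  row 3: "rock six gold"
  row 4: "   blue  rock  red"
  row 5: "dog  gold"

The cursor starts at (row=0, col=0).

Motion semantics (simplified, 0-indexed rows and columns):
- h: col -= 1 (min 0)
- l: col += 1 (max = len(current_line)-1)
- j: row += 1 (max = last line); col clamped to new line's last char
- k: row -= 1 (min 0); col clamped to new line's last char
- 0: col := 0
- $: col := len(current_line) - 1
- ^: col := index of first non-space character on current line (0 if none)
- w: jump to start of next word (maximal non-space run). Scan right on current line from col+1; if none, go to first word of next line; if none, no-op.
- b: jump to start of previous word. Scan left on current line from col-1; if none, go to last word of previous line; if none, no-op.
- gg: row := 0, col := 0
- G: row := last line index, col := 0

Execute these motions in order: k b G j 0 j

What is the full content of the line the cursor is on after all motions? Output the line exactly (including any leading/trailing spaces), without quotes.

After 1 (k): row=0 col=0 char='r'
After 2 (b): row=0 col=0 char='r'
After 3 (G): row=5 col=0 char='d'
After 4 (j): row=5 col=0 char='d'
After 5 (0): row=5 col=0 char='d'
After 6 (j): row=5 col=0 char='d'

Answer: dog  gold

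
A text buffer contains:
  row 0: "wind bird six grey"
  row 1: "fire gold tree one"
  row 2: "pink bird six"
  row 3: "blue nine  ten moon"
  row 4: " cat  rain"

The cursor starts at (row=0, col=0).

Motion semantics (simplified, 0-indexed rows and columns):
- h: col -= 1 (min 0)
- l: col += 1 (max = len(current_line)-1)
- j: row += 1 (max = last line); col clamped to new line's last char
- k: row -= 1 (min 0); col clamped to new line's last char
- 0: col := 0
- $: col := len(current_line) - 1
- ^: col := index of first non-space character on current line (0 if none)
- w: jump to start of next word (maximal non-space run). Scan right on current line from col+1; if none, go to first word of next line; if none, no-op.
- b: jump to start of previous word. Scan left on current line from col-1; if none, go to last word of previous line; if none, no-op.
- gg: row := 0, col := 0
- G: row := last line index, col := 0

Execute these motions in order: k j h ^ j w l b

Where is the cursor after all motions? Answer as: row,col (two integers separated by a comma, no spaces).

After 1 (k): row=0 col=0 char='w'
After 2 (j): row=1 col=0 char='f'
After 3 (h): row=1 col=0 char='f'
After 4 (^): row=1 col=0 char='f'
After 5 (j): row=2 col=0 char='p'
After 6 (w): row=2 col=5 char='b'
After 7 (l): row=2 col=6 char='i'
After 8 (b): row=2 col=5 char='b'

Answer: 2,5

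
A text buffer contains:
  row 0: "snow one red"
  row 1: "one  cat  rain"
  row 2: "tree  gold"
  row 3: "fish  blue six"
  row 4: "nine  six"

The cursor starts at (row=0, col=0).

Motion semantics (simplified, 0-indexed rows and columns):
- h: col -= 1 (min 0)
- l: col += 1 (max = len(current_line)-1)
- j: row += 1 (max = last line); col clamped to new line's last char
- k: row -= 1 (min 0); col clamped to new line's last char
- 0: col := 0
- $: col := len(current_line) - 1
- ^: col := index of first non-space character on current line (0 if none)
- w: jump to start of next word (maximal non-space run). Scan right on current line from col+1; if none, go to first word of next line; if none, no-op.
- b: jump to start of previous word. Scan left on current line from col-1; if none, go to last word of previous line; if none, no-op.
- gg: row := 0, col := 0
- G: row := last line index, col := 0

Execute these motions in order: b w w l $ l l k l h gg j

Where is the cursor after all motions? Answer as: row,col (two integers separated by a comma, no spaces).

Answer: 1,0

Derivation:
After 1 (b): row=0 col=0 char='s'
After 2 (w): row=0 col=5 char='o'
After 3 (w): row=0 col=9 char='r'
After 4 (l): row=0 col=10 char='e'
After 5 ($): row=0 col=11 char='d'
After 6 (l): row=0 col=11 char='d'
After 7 (l): row=0 col=11 char='d'
After 8 (k): row=0 col=11 char='d'
After 9 (l): row=0 col=11 char='d'
After 10 (h): row=0 col=10 char='e'
After 11 (gg): row=0 col=0 char='s'
After 12 (j): row=1 col=0 char='o'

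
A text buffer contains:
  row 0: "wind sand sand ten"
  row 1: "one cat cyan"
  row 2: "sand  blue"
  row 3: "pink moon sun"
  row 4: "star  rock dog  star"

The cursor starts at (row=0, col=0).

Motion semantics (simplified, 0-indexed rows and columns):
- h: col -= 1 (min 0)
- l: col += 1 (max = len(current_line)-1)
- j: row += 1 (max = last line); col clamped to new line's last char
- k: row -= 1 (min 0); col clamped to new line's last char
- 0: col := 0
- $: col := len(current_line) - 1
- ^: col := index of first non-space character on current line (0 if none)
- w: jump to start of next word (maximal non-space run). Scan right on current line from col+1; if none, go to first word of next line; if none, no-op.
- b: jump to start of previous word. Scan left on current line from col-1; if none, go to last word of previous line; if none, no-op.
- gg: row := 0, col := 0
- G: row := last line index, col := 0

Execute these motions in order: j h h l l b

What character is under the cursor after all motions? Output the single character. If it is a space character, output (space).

After 1 (j): row=1 col=0 char='o'
After 2 (h): row=1 col=0 char='o'
After 3 (h): row=1 col=0 char='o'
After 4 (l): row=1 col=1 char='n'
After 5 (l): row=1 col=2 char='e'
After 6 (b): row=1 col=0 char='o'

Answer: o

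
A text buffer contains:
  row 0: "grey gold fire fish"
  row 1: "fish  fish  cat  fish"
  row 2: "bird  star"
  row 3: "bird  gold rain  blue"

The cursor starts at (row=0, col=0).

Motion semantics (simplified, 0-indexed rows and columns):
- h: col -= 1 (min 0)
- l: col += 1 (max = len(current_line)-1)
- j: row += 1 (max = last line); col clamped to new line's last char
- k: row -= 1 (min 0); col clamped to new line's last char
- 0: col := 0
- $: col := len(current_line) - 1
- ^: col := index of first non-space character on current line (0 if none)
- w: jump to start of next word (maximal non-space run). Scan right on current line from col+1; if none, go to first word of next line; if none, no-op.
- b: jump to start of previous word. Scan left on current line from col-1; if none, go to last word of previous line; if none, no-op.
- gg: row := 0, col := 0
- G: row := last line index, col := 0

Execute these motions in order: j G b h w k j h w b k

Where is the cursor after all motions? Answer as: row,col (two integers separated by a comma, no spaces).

Answer: 1,0

Derivation:
After 1 (j): row=1 col=0 char='f'
After 2 (G): row=3 col=0 char='b'
After 3 (b): row=2 col=6 char='s'
After 4 (h): row=2 col=5 char='_'
After 5 (w): row=2 col=6 char='s'
After 6 (k): row=1 col=6 char='f'
After 7 (j): row=2 col=6 char='s'
After 8 (h): row=2 col=5 char='_'
After 9 (w): row=2 col=6 char='s'
After 10 (b): row=2 col=0 char='b'
After 11 (k): row=1 col=0 char='f'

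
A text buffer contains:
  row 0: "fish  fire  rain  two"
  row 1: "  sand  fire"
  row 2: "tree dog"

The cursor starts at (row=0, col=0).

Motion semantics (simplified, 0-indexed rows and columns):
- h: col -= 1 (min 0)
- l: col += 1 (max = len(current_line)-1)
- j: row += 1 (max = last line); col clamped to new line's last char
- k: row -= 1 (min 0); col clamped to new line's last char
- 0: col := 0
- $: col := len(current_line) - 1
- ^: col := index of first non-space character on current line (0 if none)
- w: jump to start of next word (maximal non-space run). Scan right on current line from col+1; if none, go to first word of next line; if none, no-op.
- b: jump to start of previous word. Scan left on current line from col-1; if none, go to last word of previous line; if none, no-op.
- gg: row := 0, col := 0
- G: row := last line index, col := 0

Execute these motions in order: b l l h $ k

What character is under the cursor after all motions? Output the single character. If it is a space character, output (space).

Answer: o

Derivation:
After 1 (b): row=0 col=0 char='f'
After 2 (l): row=0 col=1 char='i'
After 3 (l): row=0 col=2 char='s'
After 4 (h): row=0 col=1 char='i'
After 5 ($): row=0 col=20 char='o'
After 6 (k): row=0 col=20 char='o'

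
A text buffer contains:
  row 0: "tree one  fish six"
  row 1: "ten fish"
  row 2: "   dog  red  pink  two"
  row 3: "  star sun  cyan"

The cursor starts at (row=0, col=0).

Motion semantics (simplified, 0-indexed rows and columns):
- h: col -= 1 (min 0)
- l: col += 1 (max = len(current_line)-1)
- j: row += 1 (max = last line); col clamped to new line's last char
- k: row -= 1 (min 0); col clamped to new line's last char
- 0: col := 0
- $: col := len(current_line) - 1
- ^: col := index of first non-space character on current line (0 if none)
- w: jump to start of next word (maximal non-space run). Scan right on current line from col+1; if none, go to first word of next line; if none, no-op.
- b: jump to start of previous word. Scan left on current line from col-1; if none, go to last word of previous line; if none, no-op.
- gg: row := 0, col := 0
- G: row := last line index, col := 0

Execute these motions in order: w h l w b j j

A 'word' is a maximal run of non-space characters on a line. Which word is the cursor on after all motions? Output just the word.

Answer: dog

Derivation:
After 1 (w): row=0 col=5 char='o'
After 2 (h): row=0 col=4 char='_'
After 3 (l): row=0 col=5 char='o'
After 4 (w): row=0 col=10 char='f'
After 5 (b): row=0 col=5 char='o'
After 6 (j): row=1 col=5 char='i'
After 7 (j): row=2 col=5 char='g'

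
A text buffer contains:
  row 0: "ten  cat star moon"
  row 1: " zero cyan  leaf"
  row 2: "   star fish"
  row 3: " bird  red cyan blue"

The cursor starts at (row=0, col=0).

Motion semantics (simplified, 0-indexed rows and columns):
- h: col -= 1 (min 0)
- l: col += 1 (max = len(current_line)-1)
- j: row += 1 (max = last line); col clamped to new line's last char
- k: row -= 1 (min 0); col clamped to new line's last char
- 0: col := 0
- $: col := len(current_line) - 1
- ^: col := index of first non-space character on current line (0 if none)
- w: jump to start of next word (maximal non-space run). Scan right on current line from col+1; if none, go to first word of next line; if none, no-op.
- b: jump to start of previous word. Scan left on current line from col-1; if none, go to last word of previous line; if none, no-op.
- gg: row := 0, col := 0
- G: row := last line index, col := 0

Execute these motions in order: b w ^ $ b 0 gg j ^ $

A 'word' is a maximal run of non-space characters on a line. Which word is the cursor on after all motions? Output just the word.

Answer: leaf

Derivation:
After 1 (b): row=0 col=0 char='t'
After 2 (w): row=0 col=5 char='c'
After 3 (^): row=0 col=0 char='t'
After 4 ($): row=0 col=17 char='n'
After 5 (b): row=0 col=14 char='m'
After 6 (0): row=0 col=0 char='t'
After 7 (gg): row=0 col=0 char='t'
After 8 (j): row=1 col=0 char='_'
After 9 (^): row=1 col=1 char='z'
After 10 ($): row=1 col=15 char='f'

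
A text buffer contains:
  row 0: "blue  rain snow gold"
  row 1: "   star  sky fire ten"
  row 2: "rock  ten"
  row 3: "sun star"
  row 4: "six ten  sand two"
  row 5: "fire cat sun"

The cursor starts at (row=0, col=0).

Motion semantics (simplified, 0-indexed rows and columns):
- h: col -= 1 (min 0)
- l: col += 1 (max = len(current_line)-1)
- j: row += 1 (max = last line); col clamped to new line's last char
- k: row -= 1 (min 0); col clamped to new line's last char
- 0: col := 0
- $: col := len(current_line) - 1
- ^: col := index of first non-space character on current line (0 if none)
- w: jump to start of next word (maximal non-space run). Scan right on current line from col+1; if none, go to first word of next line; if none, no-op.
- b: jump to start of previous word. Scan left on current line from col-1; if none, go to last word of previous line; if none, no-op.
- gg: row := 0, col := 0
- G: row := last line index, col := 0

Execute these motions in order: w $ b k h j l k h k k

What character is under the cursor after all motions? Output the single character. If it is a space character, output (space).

After 1 (w): row=0 col=6 char='r'
After 2 ($): row=0 col=19 char='d'
After 3 (b): row=0 col=16 char='g'
After 4 (k): row=0 col=16 char='g'
After 5 (h): row=0 col=15 char='_'
After 6 (j): row=1 col=15 char='r'
After 7 (l): row=1 col=16 char='e'
After 8 (k): row=0 col=16 char='g'
After 9 (h): row=0 col=15 char='_'
After 10 (k): row=0 col=15 char='_'
After 11 (k): row=0 col=15 char='_'

Answer: (space)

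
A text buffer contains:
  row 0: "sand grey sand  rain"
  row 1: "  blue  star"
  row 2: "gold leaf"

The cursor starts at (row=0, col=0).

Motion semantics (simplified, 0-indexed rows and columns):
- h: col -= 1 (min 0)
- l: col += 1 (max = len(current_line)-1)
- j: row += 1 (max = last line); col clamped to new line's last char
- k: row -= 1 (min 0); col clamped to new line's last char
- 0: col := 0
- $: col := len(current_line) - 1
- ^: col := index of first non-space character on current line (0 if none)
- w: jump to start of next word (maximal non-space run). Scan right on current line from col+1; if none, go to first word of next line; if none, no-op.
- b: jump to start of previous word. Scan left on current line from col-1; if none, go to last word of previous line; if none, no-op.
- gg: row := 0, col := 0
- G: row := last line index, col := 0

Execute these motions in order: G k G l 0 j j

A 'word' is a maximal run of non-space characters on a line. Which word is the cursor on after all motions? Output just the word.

After 1 (G): row=2 col=0 char='g'
After 2 (k): row=1 col=0 char='_'
After 3 (G): row=2 col=0 char='g'
After 4 (l): row=2 col=1 char='o'
After 5 (0): row=2 col=0 char='g'
After 6 (j): row=2 col=0 char='g'
After 7 (j): row=2 col=0 char='g'

Answer: gold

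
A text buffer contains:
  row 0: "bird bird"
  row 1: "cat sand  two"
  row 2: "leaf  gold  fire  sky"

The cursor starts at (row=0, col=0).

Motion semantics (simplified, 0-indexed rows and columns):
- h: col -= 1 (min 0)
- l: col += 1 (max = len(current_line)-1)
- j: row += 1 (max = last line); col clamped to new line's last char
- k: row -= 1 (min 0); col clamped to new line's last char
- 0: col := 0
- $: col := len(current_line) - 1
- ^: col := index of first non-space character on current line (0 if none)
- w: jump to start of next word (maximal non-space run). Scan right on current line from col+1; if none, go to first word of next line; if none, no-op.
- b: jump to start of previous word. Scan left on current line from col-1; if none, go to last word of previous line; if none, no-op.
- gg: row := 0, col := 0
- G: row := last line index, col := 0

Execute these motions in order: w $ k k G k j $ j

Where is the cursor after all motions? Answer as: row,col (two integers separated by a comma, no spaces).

Answer: 2,20

Derivation:
After 1 (w): row=0 col=5 char='b'
After 2 ($): row=0 col=8 char='d'
After 3 (k): row=0 col=8 char='d'
After 4 (k): row=0 col=8 char='d'
After 5 (G): row=2 col=0 char='l'
After 6 (k): row=1 col=0 char='c'
After 7 (j): row=2 col=0 char='l'
After 8 ($): row=2 col=20 char='y'
After 9 (j): row=2 col=20 char='y'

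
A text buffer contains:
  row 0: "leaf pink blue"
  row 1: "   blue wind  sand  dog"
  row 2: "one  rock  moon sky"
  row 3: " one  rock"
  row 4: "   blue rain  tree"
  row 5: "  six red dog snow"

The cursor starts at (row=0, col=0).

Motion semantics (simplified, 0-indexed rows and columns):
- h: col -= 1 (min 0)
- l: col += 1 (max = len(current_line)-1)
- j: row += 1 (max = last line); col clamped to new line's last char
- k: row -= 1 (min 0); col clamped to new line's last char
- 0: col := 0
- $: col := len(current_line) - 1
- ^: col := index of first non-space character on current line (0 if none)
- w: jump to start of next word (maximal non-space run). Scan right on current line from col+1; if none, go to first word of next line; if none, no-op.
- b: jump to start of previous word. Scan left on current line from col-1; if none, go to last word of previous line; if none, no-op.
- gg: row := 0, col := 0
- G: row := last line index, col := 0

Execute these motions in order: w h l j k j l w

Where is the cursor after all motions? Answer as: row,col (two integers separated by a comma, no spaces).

Answer: 1,8

Derivation:
After 1 (w): row=0 col=5 char='p'
After 2 (h): row=0 col=4 char='_'
After 3 (l): row=0 col=5 char='p'
After 4 (j): row=1 col=5 char='u'
After 5 (k): row=0 col=5 char='p'
After 6 (j): row=1 col=5 char='u'
After 7 (l): row=1 col=6 char='e'
After 8 (w): row=1 col=8 char='w'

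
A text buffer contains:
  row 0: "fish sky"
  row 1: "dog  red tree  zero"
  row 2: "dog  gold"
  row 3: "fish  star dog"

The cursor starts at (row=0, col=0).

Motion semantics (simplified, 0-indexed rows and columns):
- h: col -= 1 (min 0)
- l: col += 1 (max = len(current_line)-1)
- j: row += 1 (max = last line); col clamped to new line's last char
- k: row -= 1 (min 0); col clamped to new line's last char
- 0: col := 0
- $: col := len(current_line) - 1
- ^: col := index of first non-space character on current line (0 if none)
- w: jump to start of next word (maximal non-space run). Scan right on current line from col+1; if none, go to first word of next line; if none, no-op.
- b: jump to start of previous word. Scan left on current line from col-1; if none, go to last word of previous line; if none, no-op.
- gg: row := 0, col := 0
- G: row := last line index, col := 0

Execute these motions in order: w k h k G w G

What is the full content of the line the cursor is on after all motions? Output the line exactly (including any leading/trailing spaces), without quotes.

After 1 (w): row=0 col=5 char='s'
After 2 (k): row=0 col=5 char='s'
After 3 (h): row=0 col=4 char='_'
After 4 (k): row=0 col=4 char='_'
After 5 (G): row=3 col=0 char='f'
After 6 (w): row=3 col=6 char='s'
After 7 (G): row=3 col=0 char='f'

Answer: fish  star dog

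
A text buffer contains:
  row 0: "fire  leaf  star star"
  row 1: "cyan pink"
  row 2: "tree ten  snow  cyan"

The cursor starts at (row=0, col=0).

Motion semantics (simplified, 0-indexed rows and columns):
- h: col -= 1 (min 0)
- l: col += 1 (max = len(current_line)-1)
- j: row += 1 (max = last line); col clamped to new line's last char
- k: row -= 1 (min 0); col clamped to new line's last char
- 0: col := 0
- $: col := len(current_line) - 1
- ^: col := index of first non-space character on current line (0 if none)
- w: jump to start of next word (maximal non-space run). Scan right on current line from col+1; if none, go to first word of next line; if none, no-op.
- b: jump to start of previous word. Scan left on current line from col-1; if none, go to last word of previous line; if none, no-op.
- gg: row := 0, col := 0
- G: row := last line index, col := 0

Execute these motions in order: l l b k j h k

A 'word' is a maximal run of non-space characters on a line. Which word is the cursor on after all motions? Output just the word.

Answer: fire

Derivation:
After 1 (l): row=0 col=1 char='i'
After 2 (l): row=0 col=2 char='r'
After 3 (b): row=0 col=0 char='f'
After 4 (k): row=0 col=0 char='f'
After 5 (j): row=1 col=0 char='c'
After 6 (h): row=1 col=0 char='c'
After 7 (k): row=0 col=0 char='f'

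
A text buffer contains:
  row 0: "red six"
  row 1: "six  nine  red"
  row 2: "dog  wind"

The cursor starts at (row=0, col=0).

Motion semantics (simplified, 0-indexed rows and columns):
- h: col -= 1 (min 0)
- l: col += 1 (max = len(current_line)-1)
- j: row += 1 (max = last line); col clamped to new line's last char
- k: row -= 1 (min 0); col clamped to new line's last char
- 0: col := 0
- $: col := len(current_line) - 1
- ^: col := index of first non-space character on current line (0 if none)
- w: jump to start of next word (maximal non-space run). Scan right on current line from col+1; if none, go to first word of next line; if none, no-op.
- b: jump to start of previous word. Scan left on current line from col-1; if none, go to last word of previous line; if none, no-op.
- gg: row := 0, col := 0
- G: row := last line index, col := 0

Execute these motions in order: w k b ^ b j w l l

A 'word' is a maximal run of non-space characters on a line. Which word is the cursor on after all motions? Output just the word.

Answer: nine

Derivation:
After 1 (w): row=0 col=4 char='s'
After 2 (k): row=0 col=4 char='s'
After 3 (b): row=0 col=0 char='r'
After 4 (^): row=0 col=0 char='r'
After 5 (b): row=0 col=0 char='r'
After 6 (j): row=1 col=0 char='s'
After 7 (w): row=1 col=5 char='n'
After 8 (l): row=1 col=6 char='i'
After 9 (l): row=1 col=7 char='n'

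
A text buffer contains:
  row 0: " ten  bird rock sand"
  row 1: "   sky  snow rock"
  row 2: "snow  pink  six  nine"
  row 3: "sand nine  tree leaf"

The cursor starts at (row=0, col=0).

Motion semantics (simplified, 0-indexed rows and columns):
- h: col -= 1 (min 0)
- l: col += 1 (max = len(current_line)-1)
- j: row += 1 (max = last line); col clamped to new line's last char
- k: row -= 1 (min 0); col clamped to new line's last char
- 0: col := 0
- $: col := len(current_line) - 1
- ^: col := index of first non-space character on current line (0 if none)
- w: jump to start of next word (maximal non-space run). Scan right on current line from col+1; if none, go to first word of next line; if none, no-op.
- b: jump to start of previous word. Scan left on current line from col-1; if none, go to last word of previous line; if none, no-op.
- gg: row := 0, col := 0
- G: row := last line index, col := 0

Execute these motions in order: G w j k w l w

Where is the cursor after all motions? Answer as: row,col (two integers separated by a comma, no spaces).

After 1 (G): row=3 col=0 char='s'
After 2 (w): row=3 col=5 char='n'
After 3 (j): row=3 col=5 char='n'
After 4 (k): row=2 col=5 char='_'
After 5 (w): row=2 col=6 char='p'
After 6 (l): row=2 col=7 char='i'
After 7 (w): row=2 col=12 char='s'

Answer: 2,12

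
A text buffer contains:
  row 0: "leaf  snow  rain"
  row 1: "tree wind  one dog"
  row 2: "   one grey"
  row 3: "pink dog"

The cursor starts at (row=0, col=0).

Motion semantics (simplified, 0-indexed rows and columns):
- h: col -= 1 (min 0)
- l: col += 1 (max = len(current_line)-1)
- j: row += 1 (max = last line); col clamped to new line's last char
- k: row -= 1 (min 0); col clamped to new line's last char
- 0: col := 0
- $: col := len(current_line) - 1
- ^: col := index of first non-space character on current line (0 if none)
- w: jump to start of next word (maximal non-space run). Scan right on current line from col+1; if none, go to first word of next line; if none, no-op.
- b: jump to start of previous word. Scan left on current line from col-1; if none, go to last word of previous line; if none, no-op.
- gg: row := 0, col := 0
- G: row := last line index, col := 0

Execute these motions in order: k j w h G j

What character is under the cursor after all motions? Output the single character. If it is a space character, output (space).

Answer: p

Derivation:
After 1 (k): row=0 col=0 char='l'
After 2 (j): row=1 col=0 char='t'
After 3 (w): row=1 col=5 char='w'
After 4 (h): row=1 col=4 char='_'
After 5 (G): row=3 col=0 char='p'
After 6 (j): row=3 col=0 char='p'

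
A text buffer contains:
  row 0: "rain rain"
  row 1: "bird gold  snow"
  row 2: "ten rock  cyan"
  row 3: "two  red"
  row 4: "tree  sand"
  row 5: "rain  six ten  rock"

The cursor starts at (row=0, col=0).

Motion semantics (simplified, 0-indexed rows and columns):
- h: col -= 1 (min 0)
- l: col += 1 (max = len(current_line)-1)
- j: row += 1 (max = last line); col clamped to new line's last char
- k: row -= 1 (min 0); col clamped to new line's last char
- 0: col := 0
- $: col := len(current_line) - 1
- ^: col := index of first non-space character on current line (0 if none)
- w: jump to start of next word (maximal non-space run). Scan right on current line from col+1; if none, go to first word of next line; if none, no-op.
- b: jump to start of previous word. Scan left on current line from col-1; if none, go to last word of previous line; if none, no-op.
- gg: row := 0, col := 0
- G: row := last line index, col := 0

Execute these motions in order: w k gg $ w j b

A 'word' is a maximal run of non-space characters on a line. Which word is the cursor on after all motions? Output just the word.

After 1 (w): row=0 col=5 char='r'
After 2 (k): row=0 col=5 char='r'
After 3 (gg): row=0 col=0 char='r'
After 4 ($): row=0 col=8 char='n'
After 5 (w): row=1 col=0 char='b'
After 6 (j): row=2 col=0 char='t'
After 7 (b): row=1 col=11 char='s'

Answer: snow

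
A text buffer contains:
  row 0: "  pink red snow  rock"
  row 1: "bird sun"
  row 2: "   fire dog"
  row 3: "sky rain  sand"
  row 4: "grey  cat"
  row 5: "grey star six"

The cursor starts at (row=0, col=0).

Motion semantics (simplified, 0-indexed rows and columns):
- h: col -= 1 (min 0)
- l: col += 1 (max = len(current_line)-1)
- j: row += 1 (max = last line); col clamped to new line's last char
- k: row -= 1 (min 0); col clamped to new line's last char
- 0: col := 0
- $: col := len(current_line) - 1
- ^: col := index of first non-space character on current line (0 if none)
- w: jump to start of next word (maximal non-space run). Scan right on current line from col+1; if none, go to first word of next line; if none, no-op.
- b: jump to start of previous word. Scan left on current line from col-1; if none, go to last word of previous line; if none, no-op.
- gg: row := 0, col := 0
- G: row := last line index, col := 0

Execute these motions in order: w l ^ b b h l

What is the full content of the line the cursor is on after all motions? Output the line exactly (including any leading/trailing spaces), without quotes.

After 1 (w): row=0 col=2 char='p'
After 2 (l): row=0 col=3 char='i'
After 3 (^): row=0 col=2 char='p'
After 4 (b): row=0 col=2 char='p'
After 5 (b): row=0 col=2 char='p'
After 6 (h): row=0 col=1 char='_'
After 7 (l): row=0 col=2 char='p'

Answer:   pink red snow  rock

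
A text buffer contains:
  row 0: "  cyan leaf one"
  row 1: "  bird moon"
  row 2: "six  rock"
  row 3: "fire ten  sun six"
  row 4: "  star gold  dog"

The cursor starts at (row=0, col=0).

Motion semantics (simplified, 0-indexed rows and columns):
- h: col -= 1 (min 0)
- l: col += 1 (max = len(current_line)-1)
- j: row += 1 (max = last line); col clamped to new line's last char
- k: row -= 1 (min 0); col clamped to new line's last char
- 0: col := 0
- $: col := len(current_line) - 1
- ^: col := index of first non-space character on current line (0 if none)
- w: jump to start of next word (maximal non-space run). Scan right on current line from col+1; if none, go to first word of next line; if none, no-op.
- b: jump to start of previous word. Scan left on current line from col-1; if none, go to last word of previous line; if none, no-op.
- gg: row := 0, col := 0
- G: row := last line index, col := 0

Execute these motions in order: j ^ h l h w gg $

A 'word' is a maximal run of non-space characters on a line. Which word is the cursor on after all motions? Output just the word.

After 1 (j): row=1 col=0 char='_'
After 2 (^): row=1 col=2 char='b'
After 3 (h): row=1 col=1 char='_'
After 4 (l): row=1 col=2 char='b'
After 5 (h): row=1 col=1 char='_'
After 6 (w): row=1 col=2 char='b'
After 7 (gg): row=0 col=0 char='_'
After 8 ($): row=0 col=14 char='e'

Answer: one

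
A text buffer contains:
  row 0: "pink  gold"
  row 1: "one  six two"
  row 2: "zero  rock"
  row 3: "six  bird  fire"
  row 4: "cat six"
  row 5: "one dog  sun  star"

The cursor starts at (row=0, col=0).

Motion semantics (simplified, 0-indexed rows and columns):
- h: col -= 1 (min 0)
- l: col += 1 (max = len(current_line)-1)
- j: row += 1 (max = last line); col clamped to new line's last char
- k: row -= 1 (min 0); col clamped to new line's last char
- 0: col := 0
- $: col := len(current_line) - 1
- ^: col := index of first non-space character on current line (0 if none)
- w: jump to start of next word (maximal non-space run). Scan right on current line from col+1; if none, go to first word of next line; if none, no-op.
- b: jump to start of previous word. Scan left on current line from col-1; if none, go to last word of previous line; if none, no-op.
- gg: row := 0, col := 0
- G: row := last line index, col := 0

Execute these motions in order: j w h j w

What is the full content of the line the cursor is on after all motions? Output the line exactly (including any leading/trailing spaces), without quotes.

After 1 (j): row=1 col=0 char='o'
After 2 (w): row=1 col=5 char='s'
After 3 (h): row=1 col=4 char='_'
After 4 (j): row=2 col=4 char='_'
After 5 (w): row=2 col=6 char='r'

Answer: zero  rock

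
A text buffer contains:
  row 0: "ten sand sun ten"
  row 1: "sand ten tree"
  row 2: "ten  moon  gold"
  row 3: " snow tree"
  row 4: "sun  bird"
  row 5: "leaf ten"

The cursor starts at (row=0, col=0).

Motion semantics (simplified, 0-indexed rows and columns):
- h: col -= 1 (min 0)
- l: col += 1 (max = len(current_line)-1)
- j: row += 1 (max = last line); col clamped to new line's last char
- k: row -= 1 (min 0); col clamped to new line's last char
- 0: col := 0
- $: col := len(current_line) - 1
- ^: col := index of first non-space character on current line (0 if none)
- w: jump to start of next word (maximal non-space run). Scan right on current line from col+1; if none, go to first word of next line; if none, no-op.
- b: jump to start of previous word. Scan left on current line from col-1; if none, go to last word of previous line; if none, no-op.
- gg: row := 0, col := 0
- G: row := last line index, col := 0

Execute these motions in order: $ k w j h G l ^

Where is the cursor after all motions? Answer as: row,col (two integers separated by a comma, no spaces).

After 1 ($): row=0 col=15 char='n'
After 2 (k): row=0 col=15 char='n'
After 3 (w): row=1 col=0 char='s'
After 4 (j): row=2 col=0 char='t'
After 5 (h): row=2 col=0 char='t'
After 6 (G): row=5 col=0 char='l'
After 7 (l): row=5 col=1 char='e'
After 8 (^): row=5 col=0 char='l'

Answer: 5,0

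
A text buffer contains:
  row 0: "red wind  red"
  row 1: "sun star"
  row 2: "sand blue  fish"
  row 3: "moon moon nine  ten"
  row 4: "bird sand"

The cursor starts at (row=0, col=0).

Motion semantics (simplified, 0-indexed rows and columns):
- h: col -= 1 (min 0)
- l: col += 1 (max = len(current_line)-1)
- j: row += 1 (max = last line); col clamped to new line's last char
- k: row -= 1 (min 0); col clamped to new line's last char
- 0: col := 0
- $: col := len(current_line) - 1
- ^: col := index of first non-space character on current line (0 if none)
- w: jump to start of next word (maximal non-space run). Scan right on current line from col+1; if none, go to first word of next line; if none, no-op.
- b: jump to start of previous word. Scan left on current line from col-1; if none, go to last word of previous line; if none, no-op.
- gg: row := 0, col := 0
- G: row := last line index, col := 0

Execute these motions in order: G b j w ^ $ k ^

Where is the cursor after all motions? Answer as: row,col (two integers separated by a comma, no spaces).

Answer: 3,0

Derivation:
After 1 (G): row=4 col=0 char='b'
After 2 (b): row=3 col=16 char='t'
After 3 (j): row=4 col=8 char='d'
After 4 (w): row=4 col=8 char='d'
After 5 (^): row=4 col=0 char='b'
After 6 ($): row=4 col=8 char='d'
After 7 (k): row=3 col=8 char='n'
After 8 (^): row=3 col=0 char='m'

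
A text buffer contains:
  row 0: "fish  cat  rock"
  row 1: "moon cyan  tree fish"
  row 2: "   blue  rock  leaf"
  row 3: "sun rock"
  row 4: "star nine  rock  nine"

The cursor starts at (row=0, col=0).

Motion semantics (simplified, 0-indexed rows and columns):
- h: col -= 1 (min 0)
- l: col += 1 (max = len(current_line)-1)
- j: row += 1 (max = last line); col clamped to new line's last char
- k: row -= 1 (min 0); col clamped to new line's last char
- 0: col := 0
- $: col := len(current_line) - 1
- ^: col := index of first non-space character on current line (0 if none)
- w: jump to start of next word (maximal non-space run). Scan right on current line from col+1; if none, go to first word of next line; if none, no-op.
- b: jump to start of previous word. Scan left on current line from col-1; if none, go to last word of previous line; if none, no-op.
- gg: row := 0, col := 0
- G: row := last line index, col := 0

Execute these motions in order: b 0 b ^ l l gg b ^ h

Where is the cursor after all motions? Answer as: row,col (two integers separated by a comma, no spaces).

After 1 (b): row=0 col=0 char='f'
After 2 (0): row=0 col=0 char='f'
After 3 (b): row=0 col=0 char='f'
After 4 (^): row=0 col=0 char='f'
After 5 (l): row=0 col=1 char='i'
After 6 (l): row=0 col=2 char='s'
After 7 (gg): row=0 col=0 char='f'
After 8 (b): row=0 col=0 char='f'
After 9 (^): row=0 col=0 char='f'
After 10 (h): row=0 col=0 char='f'

Answer: 0,0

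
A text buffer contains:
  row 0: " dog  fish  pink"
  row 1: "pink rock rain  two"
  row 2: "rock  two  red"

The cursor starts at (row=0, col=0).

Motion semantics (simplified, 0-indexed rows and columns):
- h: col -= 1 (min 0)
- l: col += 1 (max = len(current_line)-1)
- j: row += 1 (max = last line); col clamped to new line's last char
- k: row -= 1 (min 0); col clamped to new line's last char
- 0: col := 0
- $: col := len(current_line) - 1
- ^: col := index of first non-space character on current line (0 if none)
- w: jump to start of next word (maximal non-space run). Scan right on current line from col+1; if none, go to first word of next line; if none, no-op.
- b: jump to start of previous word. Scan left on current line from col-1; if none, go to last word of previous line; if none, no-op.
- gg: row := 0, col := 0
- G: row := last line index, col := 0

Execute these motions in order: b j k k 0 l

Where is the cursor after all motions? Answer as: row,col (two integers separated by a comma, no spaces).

After 1 (b): row=0 col=0 char='_'
After 2 (j): row=1 col=0 char='p'
After 3 (k): row=0 col=0 char='_'
After 4 (k): row=0 col=0 char='_'
After 5 (0): row=0 col=0 char='_'
After 6 (l): row=0 col=1 char='d'

Answer: 0,1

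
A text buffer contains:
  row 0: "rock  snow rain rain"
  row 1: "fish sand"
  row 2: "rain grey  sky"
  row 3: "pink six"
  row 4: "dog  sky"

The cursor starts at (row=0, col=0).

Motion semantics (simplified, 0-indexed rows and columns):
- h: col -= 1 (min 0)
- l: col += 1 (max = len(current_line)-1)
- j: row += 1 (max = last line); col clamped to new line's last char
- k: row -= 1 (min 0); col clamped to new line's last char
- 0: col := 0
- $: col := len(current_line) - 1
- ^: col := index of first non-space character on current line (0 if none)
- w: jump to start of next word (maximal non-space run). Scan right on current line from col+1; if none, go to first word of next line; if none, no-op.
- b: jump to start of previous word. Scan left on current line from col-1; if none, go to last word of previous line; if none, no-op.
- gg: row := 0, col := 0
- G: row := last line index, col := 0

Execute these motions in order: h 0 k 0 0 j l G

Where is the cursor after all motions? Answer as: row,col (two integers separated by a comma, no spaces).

After 1 (h): row=0 col=0 char='r'
After 2 (0): row=0 col=0 char='r'
After 3 (k): row=0 col=0 char='r'
After 4 (0): row=0 col=0 char='r'
After 5 (0): row=0 col=0 char='r'
After 6 (j): row=1 col=0 char='f'
After 7 (l): row=1 col=1 char='i'
After 8 (G): row=4 col=0 char='d'

Answer: 4,0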